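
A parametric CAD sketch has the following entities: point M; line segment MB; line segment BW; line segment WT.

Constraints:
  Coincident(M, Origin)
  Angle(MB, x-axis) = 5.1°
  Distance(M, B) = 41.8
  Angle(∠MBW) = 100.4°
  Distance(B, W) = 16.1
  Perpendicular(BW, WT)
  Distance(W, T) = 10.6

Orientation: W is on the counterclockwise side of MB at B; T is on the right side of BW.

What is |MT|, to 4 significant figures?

56.86

∠MBW = 100.4°, so BW runs at 5.1° + (180° − 100.4°) = 84.70° from the x-axis; with |BW| = 16.1, W = B + 16.1·(cos 84.70°, sin 84.70°) = (43.12, 19.75). The perpendicularity gives WT at right angles to BW; with |WT| = 10.6 on the right of BW, T = W + 10.6·(0.9957, -0.09237) = (53.68, 18.77). Then |MT| = |T − M| = 56.86.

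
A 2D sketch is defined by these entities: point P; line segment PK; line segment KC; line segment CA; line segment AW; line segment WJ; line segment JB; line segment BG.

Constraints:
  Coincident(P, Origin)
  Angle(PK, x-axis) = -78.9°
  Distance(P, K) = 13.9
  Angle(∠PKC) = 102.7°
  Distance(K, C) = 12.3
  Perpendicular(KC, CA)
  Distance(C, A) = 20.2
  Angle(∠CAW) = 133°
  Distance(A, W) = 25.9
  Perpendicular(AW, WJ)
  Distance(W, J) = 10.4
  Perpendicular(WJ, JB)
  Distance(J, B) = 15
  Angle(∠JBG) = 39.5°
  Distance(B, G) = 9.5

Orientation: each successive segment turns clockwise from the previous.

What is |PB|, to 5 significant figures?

6.4743

P is at the origin; PK runs at -78.9° with length 13.9, so K = (2.6761, -13.640). ∠PKC = 102.7° gives KC at -156.20° from the x-axis; with |KC| = 12.3, C = (-8.5779, -18.604). The perpendicularity gives CA at right angles to KC, so CA runs at 113.80°; with |CA| = 20.2, A = (-16.730, -0.12139). ∠CAW = 133.0° gives AW at 66.800° from the x-axis; with |AW| = 25.9, W = (-6.5265, 23.684). The perpendicularity gives WJ at right angles to AW, so WJ runs at -23.200°; with |WJ| = 10.4, J = (3.0325, 19.587). WJ is perpendicular to JB, so JB runs at -113.20°; with |JB| = 15.0, B = (-2.8766, 5.8002). Then |PB| = |B − P| = 6.4743.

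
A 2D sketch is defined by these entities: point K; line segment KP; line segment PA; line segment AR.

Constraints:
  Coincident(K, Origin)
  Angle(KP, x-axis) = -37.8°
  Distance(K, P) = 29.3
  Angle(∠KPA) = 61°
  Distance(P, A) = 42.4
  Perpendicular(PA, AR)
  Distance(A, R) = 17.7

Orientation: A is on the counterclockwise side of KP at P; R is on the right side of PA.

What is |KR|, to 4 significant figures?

51.69

∠KPA = 61.0°, so PA runs at -37.8° + (180° − 61.0°) = 81.20° from the x-axis; with |PA| = 42.4, A = P + 42.4·(cos 81.20°, sin 81.20°) = (29.64, 23.94). PA is perpendicular to AR; with |AR| = 17.7 on the right of PA, R = A + 17.7·(0.9882, -0.1530) = (47.13, 21.23). Then |KR| = |R − K| = 51.69.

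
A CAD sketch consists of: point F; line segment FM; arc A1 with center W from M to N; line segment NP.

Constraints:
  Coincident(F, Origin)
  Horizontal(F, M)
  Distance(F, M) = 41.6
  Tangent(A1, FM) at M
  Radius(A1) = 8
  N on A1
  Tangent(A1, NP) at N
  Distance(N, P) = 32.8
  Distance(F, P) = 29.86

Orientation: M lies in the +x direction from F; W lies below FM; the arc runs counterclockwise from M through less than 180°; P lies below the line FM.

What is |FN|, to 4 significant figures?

35.82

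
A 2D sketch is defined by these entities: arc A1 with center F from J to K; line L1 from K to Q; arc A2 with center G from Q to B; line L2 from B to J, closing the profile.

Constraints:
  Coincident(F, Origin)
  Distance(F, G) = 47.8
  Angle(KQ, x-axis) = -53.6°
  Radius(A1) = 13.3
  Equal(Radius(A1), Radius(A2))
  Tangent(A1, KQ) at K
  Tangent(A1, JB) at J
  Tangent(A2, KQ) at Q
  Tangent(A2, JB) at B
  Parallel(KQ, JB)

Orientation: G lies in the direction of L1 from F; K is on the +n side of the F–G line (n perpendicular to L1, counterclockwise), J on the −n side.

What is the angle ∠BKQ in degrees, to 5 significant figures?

29.095°

Tangency of A1 to both parallel lines with radius 13.3 puts K and J at F ± 13.3·n: K = (10.705, 7.8925), J = (-10.705, -7.8925). Equal radii place Q and B the same way about G: Q = G + 13.3·n = (39.071, -30.581), B = G − 13.3·n = (17.660, -46.366). Then cos ∠BKQ = KB·KQ / (|KB||KQ|), giving 29.095°.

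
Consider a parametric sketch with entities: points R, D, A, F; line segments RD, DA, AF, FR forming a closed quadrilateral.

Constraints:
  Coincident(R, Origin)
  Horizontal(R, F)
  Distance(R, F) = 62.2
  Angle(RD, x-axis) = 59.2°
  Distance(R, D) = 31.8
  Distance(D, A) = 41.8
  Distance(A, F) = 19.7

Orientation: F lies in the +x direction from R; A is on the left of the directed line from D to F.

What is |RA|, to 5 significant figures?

60.354

Checks: RD at 59.20° ✓; |DA| = 41.80 ✓; |AF| = 19.70 ✓.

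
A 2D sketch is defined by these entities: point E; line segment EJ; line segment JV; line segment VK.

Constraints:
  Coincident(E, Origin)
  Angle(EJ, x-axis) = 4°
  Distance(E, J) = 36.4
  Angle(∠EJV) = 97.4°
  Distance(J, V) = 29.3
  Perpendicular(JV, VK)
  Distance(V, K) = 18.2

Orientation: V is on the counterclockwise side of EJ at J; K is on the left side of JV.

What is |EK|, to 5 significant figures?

38.412

∠EJV = 97.4°, so JV runs at 4.0° + (180° − 97.4°) = 86.600° from the x-axis; with |JV| = 29.3, V = J + 29.3·(cos 86.600°, sin 86.600°) = (38.049, 31.788). JV is perpendicular to VK; with |VK| = 18.2 on the left of JV, K = V + 18.2·(-0.99824, 0.059306) = (19.881, 32.867). Then |EK| = |K − E| = 38.412.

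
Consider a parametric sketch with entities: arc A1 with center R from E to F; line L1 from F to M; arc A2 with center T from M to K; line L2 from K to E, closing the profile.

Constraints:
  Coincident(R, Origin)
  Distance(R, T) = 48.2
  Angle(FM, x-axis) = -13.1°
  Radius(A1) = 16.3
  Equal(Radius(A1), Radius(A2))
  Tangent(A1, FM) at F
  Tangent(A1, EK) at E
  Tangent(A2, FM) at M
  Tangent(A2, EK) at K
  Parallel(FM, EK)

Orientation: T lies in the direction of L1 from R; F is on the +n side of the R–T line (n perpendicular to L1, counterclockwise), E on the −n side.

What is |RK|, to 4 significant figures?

50.88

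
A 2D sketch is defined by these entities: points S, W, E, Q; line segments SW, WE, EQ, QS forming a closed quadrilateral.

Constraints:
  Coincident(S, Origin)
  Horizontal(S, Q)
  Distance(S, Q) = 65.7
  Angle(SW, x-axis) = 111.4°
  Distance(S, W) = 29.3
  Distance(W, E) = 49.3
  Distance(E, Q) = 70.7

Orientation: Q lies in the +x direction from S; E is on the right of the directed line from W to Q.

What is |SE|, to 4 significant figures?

21.27

Checks: |WE| = 49.30 ✓; |EQ| = 70.70 ✓.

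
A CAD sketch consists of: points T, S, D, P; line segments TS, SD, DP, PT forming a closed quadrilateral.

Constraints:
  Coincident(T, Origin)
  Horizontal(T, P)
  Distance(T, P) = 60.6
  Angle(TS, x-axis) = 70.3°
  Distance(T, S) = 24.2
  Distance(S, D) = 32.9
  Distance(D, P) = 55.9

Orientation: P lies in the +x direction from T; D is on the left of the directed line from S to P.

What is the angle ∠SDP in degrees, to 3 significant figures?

75.2°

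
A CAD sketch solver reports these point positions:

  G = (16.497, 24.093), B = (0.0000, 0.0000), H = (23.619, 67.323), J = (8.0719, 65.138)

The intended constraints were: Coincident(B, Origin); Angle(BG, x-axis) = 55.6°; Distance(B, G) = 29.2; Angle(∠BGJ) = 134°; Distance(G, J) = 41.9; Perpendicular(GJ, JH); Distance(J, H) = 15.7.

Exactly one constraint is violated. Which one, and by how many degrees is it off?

Perpendicular(GJ, JH) — off by 3.60°.

B = (0.00, 0.00) ✓; BG at 55.60° ✓; |BG| = 29.20 ✓; ∠BGJ = 134.0° ✓; |GJ| = 41.90 ✓; ∠(GJ, JH) = 93.60° ✗; |JH| = 15.70 ✓.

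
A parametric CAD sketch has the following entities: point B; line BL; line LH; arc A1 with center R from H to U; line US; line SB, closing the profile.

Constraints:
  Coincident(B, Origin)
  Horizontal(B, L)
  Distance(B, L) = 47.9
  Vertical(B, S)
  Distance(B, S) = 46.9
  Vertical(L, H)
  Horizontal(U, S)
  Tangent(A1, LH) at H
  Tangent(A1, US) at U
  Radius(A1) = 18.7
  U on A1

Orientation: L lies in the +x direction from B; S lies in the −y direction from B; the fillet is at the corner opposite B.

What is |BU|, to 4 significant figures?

55.25

B is at the origin; B and L share the same y with |BL| = 47.9 and L on the +x side, so L = (47.90, 0.000). BS is vertical with |BS| = 46.9 and S on the −y side, so S = (0.000, -46.90). The virtual corner opposite B is at (47.90, -46.90). A1 meets LH tangentially, so RH is at right angles to LH and A1 meets US tangentially, so RU is at right angles to US, with radius 18.7, so the center R sits 18.7 in from both sides at R = (29.20, -28.20). That places the tangent points at H = (47.90, -28.20) on LH and U = (29.20, -46.90) on US. Then |BU| = |U − B| = 55.25.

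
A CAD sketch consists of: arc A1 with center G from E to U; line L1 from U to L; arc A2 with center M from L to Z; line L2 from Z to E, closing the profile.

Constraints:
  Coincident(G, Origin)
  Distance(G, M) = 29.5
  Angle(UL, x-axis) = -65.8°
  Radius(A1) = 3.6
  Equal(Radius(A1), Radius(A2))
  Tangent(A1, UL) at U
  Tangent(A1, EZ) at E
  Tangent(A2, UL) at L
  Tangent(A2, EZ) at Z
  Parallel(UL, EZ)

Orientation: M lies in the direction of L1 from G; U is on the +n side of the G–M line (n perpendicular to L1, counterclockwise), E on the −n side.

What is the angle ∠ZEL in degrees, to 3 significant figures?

13.7°

The slot axis is L1's direction at -65.8°, so u = (cos -65.8°, sin -65.8°) = (0.410, -0.912) and n = (−sin -65.8°, cos -65.8°) = (0.912, 0.410). G is at the origin and M lies 29.5 along u from G, so M = 29.5·u = (12.1, -26.9). Tangency of A1 to both parallel lines with radius 3.6 puts U and E at G ± 3.6·n: U = (3.28, 1.48), E = (-3.28, -1.48). Equal radii place L and Z the same way about M: L = M + 3.6·n = (15.4, -25.4), Z = M − 3.6·n = (8.81, -28.4). Then cos ∠ZEL = EZ·EL / (|EZ||EL|), giving 13.7°.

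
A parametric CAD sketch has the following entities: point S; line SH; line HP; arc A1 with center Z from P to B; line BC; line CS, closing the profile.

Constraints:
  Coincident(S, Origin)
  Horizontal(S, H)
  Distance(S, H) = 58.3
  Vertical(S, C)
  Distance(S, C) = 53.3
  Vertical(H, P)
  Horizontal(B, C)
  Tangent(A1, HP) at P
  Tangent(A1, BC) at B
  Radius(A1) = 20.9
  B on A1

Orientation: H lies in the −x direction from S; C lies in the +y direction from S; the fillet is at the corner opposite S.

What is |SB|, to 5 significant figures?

65.113

S is at the origin; S and H share the same y with |SH| = 58.3 and H on the −x side, so H = (-58.300, 0.0000). S and C share the same x with |SC| = 53.3 and C on the +y side, so C = (0.0000, 53.300). The virtual corner opposite S is at (-58.300, 53.300). Since A1 is tangent to HP there, ZP ⟂ HP and tangency of A1 to BC means the radius ZB is perpendicular to BC, with radius 20.9, so the center Z sits 20.9 in from both sides at Z = (-37.400, 32.400). That places the tangent points at P = (-58.300, 32.400) on HP and B = (-37.400, 53.300) on BC. Then |SB| = |B − S| = 65.113.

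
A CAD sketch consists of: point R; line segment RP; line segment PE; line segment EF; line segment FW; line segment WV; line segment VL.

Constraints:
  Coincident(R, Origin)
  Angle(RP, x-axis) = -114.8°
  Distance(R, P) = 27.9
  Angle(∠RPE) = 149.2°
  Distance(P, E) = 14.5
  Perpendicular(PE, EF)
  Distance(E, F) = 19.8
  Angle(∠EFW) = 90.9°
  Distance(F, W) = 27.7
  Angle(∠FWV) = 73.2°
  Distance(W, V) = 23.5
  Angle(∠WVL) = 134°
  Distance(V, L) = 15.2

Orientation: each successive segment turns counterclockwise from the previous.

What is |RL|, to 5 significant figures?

38.785

∠FWV = 73.2° gives WV at -158.10° from the x-axis; with |WV| = 23.5, V = (-14.762, -18.853). ∠WVL = 134.0° gives VL at -112.10° from the x-axis; with |VL| = 15.2, L = (-20.481, -32.936). Then |RL| = |L − R| = 38.785.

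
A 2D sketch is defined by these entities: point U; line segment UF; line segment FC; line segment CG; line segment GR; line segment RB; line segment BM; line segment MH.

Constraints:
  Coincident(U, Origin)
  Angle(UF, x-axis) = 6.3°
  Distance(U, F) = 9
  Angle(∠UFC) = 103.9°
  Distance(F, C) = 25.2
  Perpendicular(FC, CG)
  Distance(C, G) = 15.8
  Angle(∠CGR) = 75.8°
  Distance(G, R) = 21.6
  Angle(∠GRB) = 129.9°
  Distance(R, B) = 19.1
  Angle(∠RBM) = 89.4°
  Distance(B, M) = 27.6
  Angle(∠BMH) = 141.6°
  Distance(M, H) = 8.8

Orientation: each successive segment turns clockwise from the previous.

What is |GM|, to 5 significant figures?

34.477

∠GRB = 129.9° gives RB at 45.900° from the x-axis; with |RB| = 19.1, B = (13.853, 7.0798). ∠RBM = 89.4° gives BM at -44.700° from the x-axis; with |BM| = 27.6, M = (33.471, -12.334). Then |GM| = |M − G| = 34.477.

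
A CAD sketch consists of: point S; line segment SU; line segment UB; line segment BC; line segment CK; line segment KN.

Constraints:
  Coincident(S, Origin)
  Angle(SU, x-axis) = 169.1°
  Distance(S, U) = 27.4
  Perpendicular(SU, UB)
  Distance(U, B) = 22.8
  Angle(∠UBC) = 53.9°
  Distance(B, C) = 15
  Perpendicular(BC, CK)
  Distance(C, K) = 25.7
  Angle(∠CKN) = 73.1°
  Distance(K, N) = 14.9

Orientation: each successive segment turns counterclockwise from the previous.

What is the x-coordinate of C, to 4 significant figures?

-17.64

S is at the origin; SU runs at 169.1° with length 27.4, so U = (-26.91, 5.181). SU ⟂ UB, so UB runs at -100.9°; with |UB| = 22.8, B = (-31.22, -17.21). ∠UBC = 53.9° gives BC at 25.20° from the x-axis; with |BC| = 15.0, C = (-17.64, -10.82). So C.x = -17.64.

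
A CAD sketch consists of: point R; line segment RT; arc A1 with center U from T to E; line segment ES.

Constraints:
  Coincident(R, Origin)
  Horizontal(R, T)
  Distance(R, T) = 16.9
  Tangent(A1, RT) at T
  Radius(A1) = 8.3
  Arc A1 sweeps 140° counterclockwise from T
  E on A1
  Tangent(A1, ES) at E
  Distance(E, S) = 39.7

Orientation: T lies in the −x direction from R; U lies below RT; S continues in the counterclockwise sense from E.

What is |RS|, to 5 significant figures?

41.000

R is at the origin; R and T share the same y with |RT| = 16.9 and T on the −x side, so T = (-16.900, 0.0000). The tangent condition forces UT to be normal to RT, so U = T + (0, -8.3) = (-16.900, -8.3000). On A1, T sits at bearing 90° from U; a 140° counterclockwise sweep puts E at bearing 230°, so E = U + 8.3·(cos 230°, sin 230°) = (-22.235, -14.658). Since A1 is tangent to ES there, UE ⟂ ES, so ES runs along (−sin 230°, cos 230°); with |ES| = 39.7, S = (8.1768, -40.177). Then |RS| = |S − R| = 41.000.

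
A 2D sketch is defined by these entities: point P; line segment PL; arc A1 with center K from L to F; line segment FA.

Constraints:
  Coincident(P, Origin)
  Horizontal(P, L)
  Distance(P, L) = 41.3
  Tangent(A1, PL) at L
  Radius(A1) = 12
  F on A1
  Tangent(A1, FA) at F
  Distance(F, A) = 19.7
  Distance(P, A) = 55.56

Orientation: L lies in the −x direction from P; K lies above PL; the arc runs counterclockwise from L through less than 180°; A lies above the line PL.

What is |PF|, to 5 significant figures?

36.886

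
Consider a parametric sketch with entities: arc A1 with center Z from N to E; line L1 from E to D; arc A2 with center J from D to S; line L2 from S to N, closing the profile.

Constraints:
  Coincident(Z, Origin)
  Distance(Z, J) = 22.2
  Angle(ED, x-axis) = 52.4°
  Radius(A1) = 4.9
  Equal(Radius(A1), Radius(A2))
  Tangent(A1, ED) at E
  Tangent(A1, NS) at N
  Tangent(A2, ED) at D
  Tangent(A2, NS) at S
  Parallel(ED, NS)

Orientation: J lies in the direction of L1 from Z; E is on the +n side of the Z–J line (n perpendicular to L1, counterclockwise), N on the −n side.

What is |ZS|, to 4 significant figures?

22.73

Tangency of A1 to both parallel lines with radius 4.9 puts E and N at Z ± 4.9·n: E = (-3.882, 2.990), N = (3.882, -2.990). Equal radii place D and S the same way about J: D = J + 4.9·n = (9.663, 20.58), S = J − 4.9·n = (17.43, 14.60). Then |ZS| = |S − Z| = 22.73.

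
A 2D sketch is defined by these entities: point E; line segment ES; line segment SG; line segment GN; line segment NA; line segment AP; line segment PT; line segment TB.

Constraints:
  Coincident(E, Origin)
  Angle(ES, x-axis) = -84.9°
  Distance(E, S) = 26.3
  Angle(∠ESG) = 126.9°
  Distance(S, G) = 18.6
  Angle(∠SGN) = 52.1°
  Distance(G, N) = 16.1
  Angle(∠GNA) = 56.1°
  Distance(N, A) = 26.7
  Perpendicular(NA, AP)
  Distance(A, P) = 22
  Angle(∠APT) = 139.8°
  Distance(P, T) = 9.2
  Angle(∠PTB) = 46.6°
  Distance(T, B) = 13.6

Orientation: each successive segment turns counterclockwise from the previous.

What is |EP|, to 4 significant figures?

54.94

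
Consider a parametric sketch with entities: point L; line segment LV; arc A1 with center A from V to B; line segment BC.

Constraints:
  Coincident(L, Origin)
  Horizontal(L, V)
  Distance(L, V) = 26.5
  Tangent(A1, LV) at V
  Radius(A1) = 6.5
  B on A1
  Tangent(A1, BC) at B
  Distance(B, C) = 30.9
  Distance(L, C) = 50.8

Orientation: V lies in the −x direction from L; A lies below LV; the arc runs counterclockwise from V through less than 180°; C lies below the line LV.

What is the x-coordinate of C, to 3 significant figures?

-34.9

Checks: L = (0.00, 0.00) ✓; |AB| = 6.500 ✓; ∠(AB, BC) = 90.00° ✓; |BC| = 30.90 ✓; |LC| = 50.80 ✓.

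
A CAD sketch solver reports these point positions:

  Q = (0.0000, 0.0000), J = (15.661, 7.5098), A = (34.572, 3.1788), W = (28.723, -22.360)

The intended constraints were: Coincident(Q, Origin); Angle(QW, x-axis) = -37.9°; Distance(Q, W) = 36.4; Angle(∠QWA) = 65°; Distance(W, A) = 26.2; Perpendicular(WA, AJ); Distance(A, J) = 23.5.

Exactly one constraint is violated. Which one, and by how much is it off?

Distance(A, J) = 23.5 — off by 4.10.

Q = (0.00, 0.00) ✓; QW at -37.90° ✓; |QW| = 36.40 ✓; ∠QWA = 65.00° ✓; |WA| = 26.20 ✓; ∠(WA, AJ) = 90.00° ✓; |AJ| = 19.40 ✗.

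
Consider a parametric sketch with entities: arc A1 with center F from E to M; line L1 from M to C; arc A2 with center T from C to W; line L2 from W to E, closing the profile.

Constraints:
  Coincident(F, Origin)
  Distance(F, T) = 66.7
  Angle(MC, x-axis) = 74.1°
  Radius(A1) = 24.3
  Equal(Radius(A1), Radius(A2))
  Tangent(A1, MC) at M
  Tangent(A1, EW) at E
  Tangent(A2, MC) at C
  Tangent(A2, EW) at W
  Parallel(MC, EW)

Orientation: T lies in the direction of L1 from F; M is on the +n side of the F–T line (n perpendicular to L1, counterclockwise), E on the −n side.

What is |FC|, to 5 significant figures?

70.989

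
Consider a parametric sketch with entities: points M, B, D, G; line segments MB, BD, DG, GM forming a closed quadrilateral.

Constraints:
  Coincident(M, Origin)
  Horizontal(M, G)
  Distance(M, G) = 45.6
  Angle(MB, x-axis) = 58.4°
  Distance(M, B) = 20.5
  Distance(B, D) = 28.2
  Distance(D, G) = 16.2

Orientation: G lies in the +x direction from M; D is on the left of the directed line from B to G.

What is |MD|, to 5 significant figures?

41.500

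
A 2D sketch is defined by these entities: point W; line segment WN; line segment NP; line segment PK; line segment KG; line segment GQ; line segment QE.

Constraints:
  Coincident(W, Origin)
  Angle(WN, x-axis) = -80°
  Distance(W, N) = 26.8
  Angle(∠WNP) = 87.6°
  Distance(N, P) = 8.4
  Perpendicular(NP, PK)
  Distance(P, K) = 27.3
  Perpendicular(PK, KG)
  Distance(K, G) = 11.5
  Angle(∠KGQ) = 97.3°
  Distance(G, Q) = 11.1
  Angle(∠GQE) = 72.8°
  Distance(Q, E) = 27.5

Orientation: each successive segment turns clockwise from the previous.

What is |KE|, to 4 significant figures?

15.51

∠KGQ = 97.3° gives GQ at -75.10° from the x-axis; with |GQ| = 11.1, Q = (6.970, -9.649). ∠GQE = 72.8° gives QE at 177.7° from the x-axis; with |QE| = 27.5, E = (-20.51, -8.546). Then |KE| = |E − K| = 15.51.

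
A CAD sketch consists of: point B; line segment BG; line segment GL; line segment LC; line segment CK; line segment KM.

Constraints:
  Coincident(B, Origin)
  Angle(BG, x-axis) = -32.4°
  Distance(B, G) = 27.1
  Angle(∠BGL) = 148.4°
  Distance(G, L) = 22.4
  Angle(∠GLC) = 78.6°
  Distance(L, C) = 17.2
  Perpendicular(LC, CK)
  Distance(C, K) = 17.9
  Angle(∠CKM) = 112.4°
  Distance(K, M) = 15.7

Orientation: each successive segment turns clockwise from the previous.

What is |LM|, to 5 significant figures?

24.033

B is at the origin; BG runs at -32.4° with length 27.1, so G = (22.881, -14.521). ∠BGL = 148.4° gives GL at -64.000° from the x-axis; with |GL| = 22.4, L = (32.701, -34.654). ∠GLC = 78.6° gives LC at -165.40° from the x-axis; with |LC| = 17.2, C = (16.056, -38.989). The perpendicularity gives CK at right angles to LC, so CK runs at 104.60°; with |CK| = 17.9, K = (11.544, -21.667). ∠CKM = 112.4° gives KM at 37.000° from the x-axis; with |KM| = 15.7, M = (24.083, -12.219). Then |LM| = |M − L| = 24.033.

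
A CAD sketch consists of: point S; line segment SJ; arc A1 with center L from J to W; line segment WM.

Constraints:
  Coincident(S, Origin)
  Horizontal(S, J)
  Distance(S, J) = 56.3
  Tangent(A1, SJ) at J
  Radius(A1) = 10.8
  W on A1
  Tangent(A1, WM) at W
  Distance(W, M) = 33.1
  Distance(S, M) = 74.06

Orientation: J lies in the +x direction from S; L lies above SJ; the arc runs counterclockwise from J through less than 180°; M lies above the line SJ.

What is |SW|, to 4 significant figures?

68.11

Checks: |LW| = 10.80 ✓; ∠(LW, WM) = 90.00° ✓; |WM| = 33.10 ✓; |SM| = 74.06 ✓.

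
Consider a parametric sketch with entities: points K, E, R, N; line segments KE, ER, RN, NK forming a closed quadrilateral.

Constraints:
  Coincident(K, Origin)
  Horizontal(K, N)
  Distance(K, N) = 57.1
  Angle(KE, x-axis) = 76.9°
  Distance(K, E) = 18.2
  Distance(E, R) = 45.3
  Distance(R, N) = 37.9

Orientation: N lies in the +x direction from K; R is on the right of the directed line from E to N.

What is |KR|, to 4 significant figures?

34.08

Checks: |ER| = 45.30 ✓; |RN| = 37.90 ✓.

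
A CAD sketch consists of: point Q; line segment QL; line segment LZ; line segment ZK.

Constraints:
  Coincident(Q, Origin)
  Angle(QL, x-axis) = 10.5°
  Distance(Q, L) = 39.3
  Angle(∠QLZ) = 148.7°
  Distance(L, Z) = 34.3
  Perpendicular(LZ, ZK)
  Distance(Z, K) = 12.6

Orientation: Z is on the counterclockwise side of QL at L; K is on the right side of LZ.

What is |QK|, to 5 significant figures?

75.484

∠QLZ = 148.7°, so LZ runs at 10.5° + (180° − 148.7°) = 41.800° from the x-axis; with |LZ| = 34.3, Z = L + 34.3·(cos 41.800°, sin 41.800°) = (64.212, 30.024). LZ is perpendicular to ZK; with |ZK| = 12.6 on the right of LZ, K = Z + 12.6·(0.66653, -0.74548) = (72.610, 20.631). Then |QK| = |K − Q| = 75.484.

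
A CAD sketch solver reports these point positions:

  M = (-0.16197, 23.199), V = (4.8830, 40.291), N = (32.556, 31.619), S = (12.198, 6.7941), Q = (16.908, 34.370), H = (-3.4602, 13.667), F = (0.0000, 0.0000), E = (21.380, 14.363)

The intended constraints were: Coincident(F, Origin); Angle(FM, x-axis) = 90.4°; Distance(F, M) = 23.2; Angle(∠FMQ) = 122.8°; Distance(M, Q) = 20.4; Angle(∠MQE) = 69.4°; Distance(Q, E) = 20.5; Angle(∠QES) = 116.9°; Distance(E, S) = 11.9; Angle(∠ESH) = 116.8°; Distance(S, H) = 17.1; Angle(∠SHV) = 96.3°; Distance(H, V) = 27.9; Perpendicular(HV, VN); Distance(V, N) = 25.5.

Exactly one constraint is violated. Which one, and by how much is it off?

Distance(V, N) = 25.5 — off by 3.50.

F = (0.00, 0.00) ✓; FM at 90.40° ✓; |FM| = 23.20 ✓; ∠FMQ = 122.8° ✓; |MQ| = 20.40 ✓; ∠MQE = 69.40° ✓; |QE| = 20.50 ✓; ∠QES = 116.9° ✓; |ES| = 11.90 ✓; ∠ESH = 116.8° ✓; |SH| = 17.10 ✓; ∠SHV = 96.30° ✓; |HV| = 27.90 ✓; ∠(HV, VN) = 90.00° ✓; |VN| = 29.00 ✗.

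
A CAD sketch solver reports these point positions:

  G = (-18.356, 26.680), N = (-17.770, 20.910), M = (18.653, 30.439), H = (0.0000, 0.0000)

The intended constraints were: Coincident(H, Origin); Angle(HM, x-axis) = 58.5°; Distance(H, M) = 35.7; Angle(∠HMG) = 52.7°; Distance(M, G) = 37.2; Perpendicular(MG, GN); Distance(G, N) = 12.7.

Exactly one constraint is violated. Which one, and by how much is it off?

Distance(G, N) = 12.7 — off by 6.90.

H = (0.00, 0.00) ✓; HM at 58.50° ✓; |HM| = 35.70 ✓; ∠HMG = 52.70° ✓; |MG| = 37.20 ✓; ∠(MG, GN) = 90.00° ✓; |GN| = 5.800 ✗.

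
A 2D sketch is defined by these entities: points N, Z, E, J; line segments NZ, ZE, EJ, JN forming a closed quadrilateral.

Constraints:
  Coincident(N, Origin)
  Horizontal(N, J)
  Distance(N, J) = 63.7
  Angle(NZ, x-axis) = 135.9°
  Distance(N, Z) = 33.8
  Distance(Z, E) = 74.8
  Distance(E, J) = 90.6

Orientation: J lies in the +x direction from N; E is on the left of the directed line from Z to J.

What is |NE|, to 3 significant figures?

84.5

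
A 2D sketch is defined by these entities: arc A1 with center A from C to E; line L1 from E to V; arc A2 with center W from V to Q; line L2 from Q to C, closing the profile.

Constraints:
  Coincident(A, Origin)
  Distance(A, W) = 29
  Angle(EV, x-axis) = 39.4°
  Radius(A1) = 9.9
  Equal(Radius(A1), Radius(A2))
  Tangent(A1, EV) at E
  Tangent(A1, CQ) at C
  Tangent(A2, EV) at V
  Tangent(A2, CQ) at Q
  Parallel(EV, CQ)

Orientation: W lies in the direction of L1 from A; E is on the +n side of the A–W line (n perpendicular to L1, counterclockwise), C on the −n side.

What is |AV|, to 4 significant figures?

30.64

Tangency of A1 to both parallel lines with radius 9.9 puts E and C at A ± 9.9·n: E = (-6.284, 7.650), C = (6.284, -7.650). Equal radii place V and Q the same way about W: V = W + 9.9·n = (16.13, 26.06), Q = W − 9.9·n = (28.69, 10.76). Then |AV| = |V − A| = 30.64.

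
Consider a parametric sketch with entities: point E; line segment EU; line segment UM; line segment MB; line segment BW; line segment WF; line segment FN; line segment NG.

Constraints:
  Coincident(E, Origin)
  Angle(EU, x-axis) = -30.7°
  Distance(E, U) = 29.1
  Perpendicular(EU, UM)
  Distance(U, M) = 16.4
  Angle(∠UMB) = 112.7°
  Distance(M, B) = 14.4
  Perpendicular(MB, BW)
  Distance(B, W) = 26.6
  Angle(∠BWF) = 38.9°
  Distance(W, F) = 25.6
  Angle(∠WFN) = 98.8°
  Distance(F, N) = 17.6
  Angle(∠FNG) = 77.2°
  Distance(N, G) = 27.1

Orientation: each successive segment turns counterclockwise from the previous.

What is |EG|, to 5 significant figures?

11.675

E is at the origin; EU runs at -30.7° with length 29.1, so U = (25.022, -14.857). EU is perpendicular to UM, so UM runs at 59.300°; with |UM| = 16.4, M = (33.395, -0.75522). ∠UMB = 112.7° gives MB at 126.60° from the x-axis; with |MB| = 14.4, B = (24.809, 10.805). MB ⟂ BW, so BW runs at -143.40°; with |BW| = 26.6, W = (3.4540, -5.0542). ∠BWF = 38.9° gives WF at -2.3000° from the x-axis; with |WF| = 25.6, F = (29.033, -6.0816). ∠WFN = 98.8° gives FN at 78.900° from the x-axis; with |FN| = 17.6, N = (32.422, 11.189). ∠FNG = 77.2° gives NG at -178.30° from the x-axis; with |NG| = 27.1, G = (5.3337, 10.385). Then |EG| = |G − E| = 11.675.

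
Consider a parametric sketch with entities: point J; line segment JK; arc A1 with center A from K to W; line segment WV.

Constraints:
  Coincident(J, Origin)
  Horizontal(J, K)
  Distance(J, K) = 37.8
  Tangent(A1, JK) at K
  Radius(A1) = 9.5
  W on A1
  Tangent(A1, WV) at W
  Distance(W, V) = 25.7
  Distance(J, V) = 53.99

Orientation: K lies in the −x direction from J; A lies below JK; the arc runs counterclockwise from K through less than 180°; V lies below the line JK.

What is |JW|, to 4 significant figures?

48.47

J is at the origin; JK is horizontal with |JK| = 37.8 and K on the −x side, so K = (-37.80, 0.000). The tangent condition forces AK to be normal to JK, so A = K + (0, -9.5) = (-37.80, -9.500). Since AW ⟂ WV (tangency), |AV| = √(9.5² + 25.7²) = 27.40 regardless of where W sits on A1. So V lies on both circle(J, 53.99) and circle(A, 27.40); the below-JK intersection is V = (-39.46, -36.85). W is the foot of the tangent from V: W = (-46.89, -12.25).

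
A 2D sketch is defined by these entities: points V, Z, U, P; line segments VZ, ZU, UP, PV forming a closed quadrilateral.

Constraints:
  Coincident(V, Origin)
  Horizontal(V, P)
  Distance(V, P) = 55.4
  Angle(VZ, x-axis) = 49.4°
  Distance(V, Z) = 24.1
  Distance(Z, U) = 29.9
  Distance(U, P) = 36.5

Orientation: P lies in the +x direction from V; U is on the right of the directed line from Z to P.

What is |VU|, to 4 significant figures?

23.49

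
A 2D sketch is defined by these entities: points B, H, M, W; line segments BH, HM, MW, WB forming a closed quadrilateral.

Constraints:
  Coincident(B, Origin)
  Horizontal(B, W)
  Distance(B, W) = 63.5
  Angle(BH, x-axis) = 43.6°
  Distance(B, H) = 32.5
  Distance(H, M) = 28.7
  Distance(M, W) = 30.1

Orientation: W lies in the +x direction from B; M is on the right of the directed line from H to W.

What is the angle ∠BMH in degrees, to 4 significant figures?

61.74°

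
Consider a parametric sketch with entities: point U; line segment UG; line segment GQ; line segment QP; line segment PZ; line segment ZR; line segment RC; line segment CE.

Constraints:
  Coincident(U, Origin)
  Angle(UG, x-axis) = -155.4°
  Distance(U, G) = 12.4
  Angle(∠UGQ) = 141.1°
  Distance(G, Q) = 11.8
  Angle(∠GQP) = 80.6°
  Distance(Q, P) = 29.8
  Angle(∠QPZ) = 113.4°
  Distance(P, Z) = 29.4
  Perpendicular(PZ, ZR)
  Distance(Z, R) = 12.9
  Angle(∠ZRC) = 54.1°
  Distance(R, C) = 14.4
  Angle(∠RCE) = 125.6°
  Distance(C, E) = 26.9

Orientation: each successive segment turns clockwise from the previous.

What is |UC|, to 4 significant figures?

21.65

U is at the origin; UG runs at -155.4° with length 12.4, so G = (-11.27, -5.162). ∠UGQ = 141.1° gives GQ at 165.7° from the x-axis; with |GQ| = 11.8, Q = (-22.71, -2.247). ∠GQP = 80.6° gives QP at 66.30° from the x-axis; with |QP| = 29.8, P = (-10.73, 25.04). ∠QPZ = 113.4° gives PZ at -0.3000° from the x-axis; with |PZ| = 29.4, Z = (18.67, 24.89). PZ ⟂ ZR, so ZR runs at -90.30°; with |ZR| = 12.9, R = (18.60, 11.99). ∠ZRC = 54.1° gives RC at 143.8° from the x-axis; with |RC| = 14.4, C = (6.981, 20.49). Then |UC| = |C − U| = 21.65.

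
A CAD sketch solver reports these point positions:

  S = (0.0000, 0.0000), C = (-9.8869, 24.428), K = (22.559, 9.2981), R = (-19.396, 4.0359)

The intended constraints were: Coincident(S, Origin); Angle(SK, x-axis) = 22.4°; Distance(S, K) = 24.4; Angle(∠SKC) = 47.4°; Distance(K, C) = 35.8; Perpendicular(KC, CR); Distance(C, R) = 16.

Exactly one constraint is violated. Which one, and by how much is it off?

Distance(C, R) = 16 — off by 6.50.

S = (0.00, 0.00) ✓; SK at 22.40° ✓; |SK| = 24.40 ✓; ∠SKC = 47.40° ✓; |KC| = 35.80 ✓; ∠(KC, CR) = 90.00° ✓; |CR| = 22.50 ✗.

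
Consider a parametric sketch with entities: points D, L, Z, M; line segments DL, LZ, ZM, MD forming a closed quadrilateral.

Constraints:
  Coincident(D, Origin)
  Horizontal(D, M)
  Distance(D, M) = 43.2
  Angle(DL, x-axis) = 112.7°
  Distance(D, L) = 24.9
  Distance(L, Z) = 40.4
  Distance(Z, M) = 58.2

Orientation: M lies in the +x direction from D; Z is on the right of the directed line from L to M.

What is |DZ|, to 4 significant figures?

21.29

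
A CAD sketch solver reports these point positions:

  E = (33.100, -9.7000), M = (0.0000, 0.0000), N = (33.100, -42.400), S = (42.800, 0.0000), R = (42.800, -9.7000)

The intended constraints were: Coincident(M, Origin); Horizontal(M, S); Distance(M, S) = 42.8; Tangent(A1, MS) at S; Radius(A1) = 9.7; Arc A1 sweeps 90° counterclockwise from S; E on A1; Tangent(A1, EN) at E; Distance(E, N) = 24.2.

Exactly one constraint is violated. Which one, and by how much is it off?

Distance(E, N) = 24.2 — off by 8.50.

M = (0.00, 0.00) ✓; M.y = 0.00, S.y = 0.00 ✓; |MS| = 42.80 ✓; ∠(RS, SM) = 90.00° ✓; |RS| = 9.700 ✓; bearing(R→E) − bearing(R→S) = 90.00° ✓; |RE| = 9.700 ✓; ∠(RE, EN) = 90.00° ✓; |EN| = 32.70 ✗.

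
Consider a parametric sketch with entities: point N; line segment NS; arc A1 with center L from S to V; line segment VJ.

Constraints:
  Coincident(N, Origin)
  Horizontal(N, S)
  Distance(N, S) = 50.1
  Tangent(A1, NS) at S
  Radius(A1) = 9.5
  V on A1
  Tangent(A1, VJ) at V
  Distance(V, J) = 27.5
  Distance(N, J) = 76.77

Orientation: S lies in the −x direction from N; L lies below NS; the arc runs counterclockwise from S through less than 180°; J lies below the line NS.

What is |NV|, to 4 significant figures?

58.90

N is at the origin; NS is horizontal with |NS| = 50.1 and S on the −x side, so S = (-50.10, 0.000). Since A1 is tangent to NS there, LS ⟂ NS, so L = S + (0, -9.5) = (-50.10, -9.500). Since LV ⟂ VJ (tangency), |LJ| = √(9.5² + 27.5²) = 29.09 regardless of where V sits on A1. So J lies on both circle(N, 76.77) and circle(L, 29.09); the below-NS intersection is J = (-70.61, -30.14). V is the foot of the tangent from J: V = (-58.66, -5.372).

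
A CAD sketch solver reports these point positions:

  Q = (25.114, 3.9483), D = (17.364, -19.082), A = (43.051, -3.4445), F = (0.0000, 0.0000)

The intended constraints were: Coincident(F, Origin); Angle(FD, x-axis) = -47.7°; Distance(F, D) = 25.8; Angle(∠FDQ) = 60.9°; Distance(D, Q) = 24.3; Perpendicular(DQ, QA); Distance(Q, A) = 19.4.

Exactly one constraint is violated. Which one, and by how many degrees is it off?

Perpendicular(DQ, QA) — off by 3.80°.

F = (0.00, 0.00) ✓; FD at -47.70° ✓; |FD| = 25.80 ✓; ∠FDQ = 60.90° ✓; |DQ| = 24.30 ✓; ∠(DQ, QA) = 93.80° ✗; |QA| = 19.40 ✓.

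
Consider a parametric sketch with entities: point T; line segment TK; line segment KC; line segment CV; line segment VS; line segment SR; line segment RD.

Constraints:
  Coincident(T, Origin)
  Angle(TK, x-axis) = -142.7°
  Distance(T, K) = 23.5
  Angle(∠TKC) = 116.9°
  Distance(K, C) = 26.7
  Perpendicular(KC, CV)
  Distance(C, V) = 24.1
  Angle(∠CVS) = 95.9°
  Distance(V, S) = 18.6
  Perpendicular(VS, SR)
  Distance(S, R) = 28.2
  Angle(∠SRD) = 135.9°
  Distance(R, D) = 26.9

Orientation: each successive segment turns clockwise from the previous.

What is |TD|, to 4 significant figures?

54.85

T is at the origin; TK runs at -142.7° with length 23.5, so K = (-18.69, -14.24). ∠TKC = 116.9° gives KC at 154.2° from the x-axis; with |KC| = 26.7, C = (-42.73, -2.620). KC ⟂ CV, so CV runs at 64.20°; with |CV| = 24.1, V = (-32.24, 19.08). ∠CVS = 95.9° gives VS at -19.90° from the x-axis; with |VS| = 18.6, S = (-14.75, 12.75). VS is perpendicular to SR, so SR runs at -109.9°; with |SR| = 28.2, R = (-24.35, -13.77). ∠SRD = 135.9° gives RD at -154.0° from the x-axis; with |RD| = 26.9, D = (-48.53, -25.56). Then |TD| = |D − T| = 54.85.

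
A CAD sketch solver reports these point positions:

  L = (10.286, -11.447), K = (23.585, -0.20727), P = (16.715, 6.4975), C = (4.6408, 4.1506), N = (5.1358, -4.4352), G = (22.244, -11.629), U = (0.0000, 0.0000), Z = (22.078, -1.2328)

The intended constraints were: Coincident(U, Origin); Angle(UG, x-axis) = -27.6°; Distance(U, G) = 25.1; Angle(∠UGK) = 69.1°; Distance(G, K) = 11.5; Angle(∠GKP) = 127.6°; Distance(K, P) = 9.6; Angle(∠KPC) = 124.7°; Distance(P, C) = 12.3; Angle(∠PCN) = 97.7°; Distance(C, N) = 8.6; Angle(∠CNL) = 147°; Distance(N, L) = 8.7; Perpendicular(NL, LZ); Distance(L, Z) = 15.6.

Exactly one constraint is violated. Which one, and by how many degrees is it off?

Perpendicular(NL, LZ) — off by 4.60°.

U = (0.00, 0.00) ✓; UG at -27.60° ✓; |UG| = 25.10 ✓; ∠UGK = 69.10° ✓; |GK| = 11.50 ✓; ∠GKP = 127.6° ✓; |KP| = 9.600 ✓; ∠KPC = 124.7° ✓; |PC| = 12.30 ✓; ∠PCN = 97.70° ✓; |CN| = 8.600 ✓; ∠CNL = 147.0° ✓; |NL| = 8.700 ✓; ∠(NL, LZ) = 94.60° ✗; |LZ| = 15.60 ✓.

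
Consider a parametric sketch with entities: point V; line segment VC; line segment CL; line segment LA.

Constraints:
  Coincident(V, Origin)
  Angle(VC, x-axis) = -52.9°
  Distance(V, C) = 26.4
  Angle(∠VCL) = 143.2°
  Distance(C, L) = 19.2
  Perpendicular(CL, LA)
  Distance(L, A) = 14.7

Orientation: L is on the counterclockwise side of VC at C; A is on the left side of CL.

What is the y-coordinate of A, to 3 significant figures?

-12.3

V is at the origin; VC runs at -52.9° with length 26.4, so C = 26.4·(cos -52.9°, sin -52.9°) = (15.9, -21.1). ∠VCL = 143.2°, so CL runs at -52.9° + (180° − 143.2°) = -16.1° from the x-axis; with |CL| = 19.2, L = C + 19.2·(cos -16.1°, sin -16.1°) = (34.4, -26.4). The perpendicularity gives LA at right angles to CL; with |LA| = 14.7 on the left of CL, A = L + 14.7·(0.277, 0.961) = (38.4, -12.3). So A.y = -12.3.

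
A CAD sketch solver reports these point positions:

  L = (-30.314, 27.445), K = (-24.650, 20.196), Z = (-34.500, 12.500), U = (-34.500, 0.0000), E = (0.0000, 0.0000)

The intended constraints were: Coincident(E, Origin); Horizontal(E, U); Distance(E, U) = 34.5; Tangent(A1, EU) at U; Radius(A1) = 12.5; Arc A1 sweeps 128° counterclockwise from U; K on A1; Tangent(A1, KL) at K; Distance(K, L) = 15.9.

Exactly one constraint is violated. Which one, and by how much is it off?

Distance(K, L) = 15.9 — off by 6.70.

E = (0.00, 0.00) ✓; E.y = 0.00, U.y = 0.00 ✓; |EU| = 34.50 ✓; ∠(ZU, UE) = 90.00° ✓; |ZU| = 12.50 ✓; bearing(Z→K) − bearing(Z→U) = 128.0° ✓; |ZK| = 12.50 ✓; ∠(ZK, KL) = 90.00° ✓; |KL| = 9.199 ✗.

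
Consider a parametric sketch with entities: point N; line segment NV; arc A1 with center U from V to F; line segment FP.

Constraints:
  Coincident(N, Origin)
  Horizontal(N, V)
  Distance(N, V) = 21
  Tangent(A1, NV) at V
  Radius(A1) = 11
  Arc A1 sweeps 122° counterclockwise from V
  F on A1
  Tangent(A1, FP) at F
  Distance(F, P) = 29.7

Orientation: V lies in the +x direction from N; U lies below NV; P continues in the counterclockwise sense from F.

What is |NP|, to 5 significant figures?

50.166

N is at the origin; N and V share the same y with |NV| = 21.0 and V on the +x side, so V = (21.000, 0.0000). Since A1 is tangent to NV there, UV ⟂ NV, so U = V + (0, -11) = (21.000, -11.000). On A1, V sits at bearing 90° from U; a 122° counterclockwise sweep puts F at bearing 212°, so F = U + 11.0·(cos 212°, sin 212°) = (11.671, -16.829). A1 meets FP tangentially, so UF is at right angles to FP, so FP runs along (−sin 212°, cos 212°); with |FP| = 29.7, P = (27.410, -42.016). Then |NP| = |P − N| = 50.166.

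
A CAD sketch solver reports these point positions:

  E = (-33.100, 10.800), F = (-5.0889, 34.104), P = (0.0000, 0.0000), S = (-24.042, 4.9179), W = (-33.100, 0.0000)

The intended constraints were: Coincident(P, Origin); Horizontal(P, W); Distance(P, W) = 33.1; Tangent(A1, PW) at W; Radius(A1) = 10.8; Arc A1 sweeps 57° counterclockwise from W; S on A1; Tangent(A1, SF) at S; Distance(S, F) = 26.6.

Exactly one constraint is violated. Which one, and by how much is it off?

Distance(S, F) = 26.6 — off by 8.20.

P = (0.00, 0.00) ✓; P.y = 0.00, W.y = 0.00 ✓; |PW| = 33.10 ✓; ∠(EW, WP) = 90.00° ✓; |EW| = 10.80 ✓; bearing(E→S) − bearing(E→W) = 57.00° ✓; |ES| = 10.80 ✓; ∠(ES, SF) = 90.00° ✓; |SF| = 34.80 ✗.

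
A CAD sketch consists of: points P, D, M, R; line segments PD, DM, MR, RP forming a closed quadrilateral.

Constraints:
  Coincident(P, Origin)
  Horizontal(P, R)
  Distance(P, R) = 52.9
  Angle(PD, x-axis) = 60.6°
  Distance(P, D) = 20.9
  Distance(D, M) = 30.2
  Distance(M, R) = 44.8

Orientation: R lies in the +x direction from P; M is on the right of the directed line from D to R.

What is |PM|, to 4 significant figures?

15.44

Checks: |DM| = 30.20 ✓; |MR| = 44.80 ✓.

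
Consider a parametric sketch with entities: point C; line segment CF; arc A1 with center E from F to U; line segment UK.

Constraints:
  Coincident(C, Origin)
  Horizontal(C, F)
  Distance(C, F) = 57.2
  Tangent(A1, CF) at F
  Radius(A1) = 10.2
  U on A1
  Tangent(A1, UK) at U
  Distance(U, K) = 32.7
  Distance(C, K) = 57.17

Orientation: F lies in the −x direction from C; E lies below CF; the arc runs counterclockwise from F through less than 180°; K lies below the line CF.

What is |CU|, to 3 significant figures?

66.6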